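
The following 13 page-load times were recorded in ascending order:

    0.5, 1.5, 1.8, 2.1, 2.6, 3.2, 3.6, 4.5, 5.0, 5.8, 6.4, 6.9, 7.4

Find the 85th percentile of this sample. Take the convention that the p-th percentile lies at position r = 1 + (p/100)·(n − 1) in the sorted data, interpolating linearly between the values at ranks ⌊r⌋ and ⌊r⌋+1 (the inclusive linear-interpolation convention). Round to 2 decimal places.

n = 13.
r = 1 + (85/100)·(13 − 1) = 1 + 10.2 = 11.2.
Rank 11 is 6.4 and rank 12 is 6.9.
Interpolate: 6.4 + 0.2·(6.9 − 6.4) = 6.4 + 0.2·0.5 = 6.5.

6.50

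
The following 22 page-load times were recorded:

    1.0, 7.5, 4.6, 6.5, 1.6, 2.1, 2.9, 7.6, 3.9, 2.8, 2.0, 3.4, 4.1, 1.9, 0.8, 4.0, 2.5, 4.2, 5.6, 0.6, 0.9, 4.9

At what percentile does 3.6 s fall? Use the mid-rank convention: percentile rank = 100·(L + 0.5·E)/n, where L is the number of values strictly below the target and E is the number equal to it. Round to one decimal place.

Sorted: 0.6, 0.8, 0.9, 1.0, 1.6, 1.9, 2.0, 2.1, 2.5, 2.8, 2.9, 3.4, 3.9, 4.0, 4.1, 4.2, 4.6, 4.9, 5.6, 6.5, 7.5, 7.6.
Count below 3.6: L = 12; count equal: E = 0; n = 22.
Percentile rank = 100·(12 + 0.5·0)/22 = 100·12/22 = 54.55.

54.5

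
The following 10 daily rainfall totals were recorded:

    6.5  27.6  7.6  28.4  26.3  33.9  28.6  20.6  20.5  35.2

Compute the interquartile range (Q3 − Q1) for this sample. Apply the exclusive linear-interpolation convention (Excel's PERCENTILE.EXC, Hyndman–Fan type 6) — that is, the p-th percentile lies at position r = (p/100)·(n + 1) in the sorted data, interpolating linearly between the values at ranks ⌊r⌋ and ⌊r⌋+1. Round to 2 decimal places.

12.65

Sorted: 6.5, 7.6, 20.5, 20.6, 26.3, 27.6, 28.4, 28.6, 33.9, 35.2.
n = 10.
P25: r = 2.75; ranks 2–3 are 7.6, 20.5; interpolating gives 17.275.
P75: r = 8.25; ranks 8–9 are 28.6, 33.9; interpolating gives 29.925.
Difference: 29.925 − 17.275 = 12.65.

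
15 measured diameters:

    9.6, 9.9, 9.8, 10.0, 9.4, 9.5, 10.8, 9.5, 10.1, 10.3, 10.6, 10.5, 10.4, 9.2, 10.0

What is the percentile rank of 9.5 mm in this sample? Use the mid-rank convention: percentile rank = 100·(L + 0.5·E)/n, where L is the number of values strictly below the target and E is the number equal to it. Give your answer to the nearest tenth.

20.0

Sorted: 9.2, 9.4, 9.5, 9.5, 9.6, 9.8, 9.9, 10.0, 10.0, 10.1, 10.3, 10.4, 10.5, 10.6, 10.8.
Count below 9.5: L = 2; count equal: E = 2; n = 15.
Percentile rank = 100·(2 + 0.5·2)/15 = 100·3/15 = 20.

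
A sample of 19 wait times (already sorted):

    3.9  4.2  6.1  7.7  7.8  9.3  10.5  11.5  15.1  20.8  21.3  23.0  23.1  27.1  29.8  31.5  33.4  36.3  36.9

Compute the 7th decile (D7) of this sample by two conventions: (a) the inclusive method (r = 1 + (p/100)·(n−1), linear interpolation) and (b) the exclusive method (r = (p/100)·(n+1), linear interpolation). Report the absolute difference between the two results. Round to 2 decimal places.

1.60

n = 19.
(a) r = 13.6; between ranks 13 (23.1) and 14 (27.1): 25.5.
(b) r = 14 → value at rank 14 = 27.1.
|25.5 − 27.1| = 1.6.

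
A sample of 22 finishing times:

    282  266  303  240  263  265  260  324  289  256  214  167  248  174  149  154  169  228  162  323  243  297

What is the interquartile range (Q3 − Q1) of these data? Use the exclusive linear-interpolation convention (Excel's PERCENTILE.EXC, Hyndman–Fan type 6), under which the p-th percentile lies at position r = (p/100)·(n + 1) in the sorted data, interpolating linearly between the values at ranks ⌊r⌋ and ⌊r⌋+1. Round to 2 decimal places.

Sorted: 149, 154, 162, 167, 169, 174, 214, 228, 240, 243, 248, 256, 260, 263, 265, 266, 282, 289, 297, 303, 323, 324.
n = 22.
P25: r = 5.75; ranks 5–6 are 169, 174; interpolating gives 172.75.
P75: r = 17.25; ranks 17–18 are 282, 289; interpolating gives 283.75.
Difference: 283.75 − 172.75 = 111.

111.00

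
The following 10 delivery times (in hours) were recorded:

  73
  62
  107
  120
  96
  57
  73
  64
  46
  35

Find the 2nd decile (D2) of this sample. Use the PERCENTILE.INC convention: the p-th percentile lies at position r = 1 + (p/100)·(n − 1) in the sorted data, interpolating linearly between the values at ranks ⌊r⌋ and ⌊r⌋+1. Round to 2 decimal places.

54.80

Sorted: 35, 46, 57, 62, 64, 73, 73, 96, 107, 120.
n = 10.
r = 1 + (20/100)·(10 − 1) = 1 + 1.8 = 2.8.
Rank 2 is 46 and rank 3 is 57.
Interpolate: 46 + 0.8·(57 − 46) = 46 + 0.8·11 = 54.8.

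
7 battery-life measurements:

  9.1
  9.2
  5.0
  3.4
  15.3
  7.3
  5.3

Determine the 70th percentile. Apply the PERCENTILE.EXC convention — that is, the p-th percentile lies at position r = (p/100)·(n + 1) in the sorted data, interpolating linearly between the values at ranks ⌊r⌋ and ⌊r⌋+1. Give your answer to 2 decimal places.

9.16

Sorted: 3.4, 5.0, 5.3, 7.3, 9.1, 9.2, 15.3.
n = 7.
r = (70/100)·(7 + 1) = 5.6.
Rank 5 is 9.1 and rank 6 is 9.2.
Interpolate: 9.1 + 0.6·(9.2 − 9.1) = 9.1 + 0.6·0.1 = 9.16.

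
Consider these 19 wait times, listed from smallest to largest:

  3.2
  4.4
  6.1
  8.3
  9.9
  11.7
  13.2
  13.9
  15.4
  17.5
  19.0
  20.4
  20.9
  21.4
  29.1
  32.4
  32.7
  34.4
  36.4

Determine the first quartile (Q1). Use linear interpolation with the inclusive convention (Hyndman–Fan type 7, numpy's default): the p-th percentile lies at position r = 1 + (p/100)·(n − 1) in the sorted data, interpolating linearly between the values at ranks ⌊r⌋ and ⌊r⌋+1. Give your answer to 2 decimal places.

10.80

n = 19.
r = 1 + (25/100)·(19 − 1) = 1 + 4.5 = 5.5.
Rank 5 is 9.9 and rank 6 is 11.7.
Interpolate: 9.9 + 0.5·(11.7 − 9.9) = 9.9 + 0.5·1.8 = 10.8.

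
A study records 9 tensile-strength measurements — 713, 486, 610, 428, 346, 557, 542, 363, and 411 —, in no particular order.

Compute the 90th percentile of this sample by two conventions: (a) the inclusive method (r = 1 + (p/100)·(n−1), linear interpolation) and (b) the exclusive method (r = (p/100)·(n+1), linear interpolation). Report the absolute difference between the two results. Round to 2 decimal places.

82.40

Sorted: 346, 363, 411, 428, 486, 542, 557, 610, 713.
n = 9.
(a) r = 8.2; between ranks 8 (610) and 9 (713): 630.6.
(b) r = 9 → value at rank 9 = 713.
|630.6 − 713| = 82.4.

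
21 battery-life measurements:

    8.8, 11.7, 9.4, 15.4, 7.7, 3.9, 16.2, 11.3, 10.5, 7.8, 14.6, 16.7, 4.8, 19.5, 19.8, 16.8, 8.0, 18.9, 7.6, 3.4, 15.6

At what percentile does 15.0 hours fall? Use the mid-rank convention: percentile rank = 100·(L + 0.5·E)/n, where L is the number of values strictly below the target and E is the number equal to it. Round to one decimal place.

Sorted: 3.4, 3.9, 4.8, 7.6, 7.7, 7.8, 8.0, 8.8, 9.4, 10.5, 11.3, 11.7, 14.6, 15.4, 15.6, 16.2, 16.7, 16.8, 18.9, 19.5, 19.8.
Count below 15.0: L = 13; count equal: E = 0; n = 21.
Percentile rank = 100·(13 + 0.5·0)/21 = 100·13/21 = 61.9.

61.9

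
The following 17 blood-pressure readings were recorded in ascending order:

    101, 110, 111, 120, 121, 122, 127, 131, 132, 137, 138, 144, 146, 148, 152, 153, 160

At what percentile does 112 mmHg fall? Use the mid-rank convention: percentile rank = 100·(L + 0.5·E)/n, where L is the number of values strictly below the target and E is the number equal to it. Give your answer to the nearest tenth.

Count below 112: L = 3; count equal: E = 0; n = 17.
Percentile rank = 100·(3 + 0.5·0)/17 = 100·3/17 = 17.65.

17.6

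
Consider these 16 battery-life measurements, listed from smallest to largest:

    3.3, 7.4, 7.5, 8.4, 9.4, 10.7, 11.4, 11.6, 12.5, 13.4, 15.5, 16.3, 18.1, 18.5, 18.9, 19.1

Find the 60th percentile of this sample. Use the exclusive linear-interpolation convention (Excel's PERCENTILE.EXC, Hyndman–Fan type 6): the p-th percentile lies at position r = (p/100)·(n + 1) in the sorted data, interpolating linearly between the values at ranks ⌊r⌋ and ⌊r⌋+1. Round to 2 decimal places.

n = 16.
r = (60/100)·(16 + 1) = 10.2.
Rank 10 is 13.4 and rank 11 is 15.5.
Interpolate: 13.4 + 0.2·(15.5 − 13.4) = 13.4 + 0.2·2.1 = 13.82.

13.82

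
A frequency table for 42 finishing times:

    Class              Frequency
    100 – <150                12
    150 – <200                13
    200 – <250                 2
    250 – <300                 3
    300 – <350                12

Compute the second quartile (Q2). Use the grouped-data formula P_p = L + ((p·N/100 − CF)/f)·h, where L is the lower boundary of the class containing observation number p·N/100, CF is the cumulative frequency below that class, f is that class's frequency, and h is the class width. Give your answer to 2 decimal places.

N = 42; target position k = 50/100 · 42 = 21.
Cumulative frequencies: 12, 25, 27, 30, 42.
Observation 21 falls in the class 150 – <200.
L = 150, CF = 12, f = 13, h = 50.
P50 = 150 + ((21 − 12)/13)·50 = 150 + 34.6154 = 184.615.

184.62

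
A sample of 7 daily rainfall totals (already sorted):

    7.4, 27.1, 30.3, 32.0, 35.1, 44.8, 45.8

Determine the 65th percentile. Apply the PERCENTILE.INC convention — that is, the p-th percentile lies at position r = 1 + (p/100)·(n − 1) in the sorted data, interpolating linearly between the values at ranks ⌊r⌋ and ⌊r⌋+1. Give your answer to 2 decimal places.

34.79

n = 7.
r = 1 + (65/100)·(7 − 1) = 1 + 3.9 = 4.9.
Rank 4 is 32.0 and rank 5 is 35.1.
Interpolate: 32.0 + 0.9·(35.1 − 32.0) = 32.0 + 0.9·3.1 = 34.79.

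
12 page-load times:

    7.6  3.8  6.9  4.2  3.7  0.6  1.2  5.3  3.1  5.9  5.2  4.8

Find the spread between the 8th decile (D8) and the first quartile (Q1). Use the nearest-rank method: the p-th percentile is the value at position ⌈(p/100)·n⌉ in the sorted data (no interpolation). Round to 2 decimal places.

2.80

Sorted: 0.6, 1.2, 3.1, 3.7, 3.8, 4.2, 4.8, 5.2, 5.3, 5.9, 6.9, 7.6.
n = 12.
P25: rank ⌈25/100·12⌉ = 3 → 3.1.
P80: rank ⌈80/100·12⌉ = 10 → 5.9.
Difference: 5.9 − 3.1 = 2.8.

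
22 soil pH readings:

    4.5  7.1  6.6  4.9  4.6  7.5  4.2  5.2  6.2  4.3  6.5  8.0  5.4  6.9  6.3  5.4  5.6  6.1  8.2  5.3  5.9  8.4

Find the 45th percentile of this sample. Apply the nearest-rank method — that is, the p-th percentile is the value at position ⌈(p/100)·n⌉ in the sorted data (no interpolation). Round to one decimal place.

Sorted: 4.2, 4.3, 4.5, 4.6, 4.9, 5.2, 5.3, 5.4, 5.4, 5.6, 5.9, 6.1, 6.2, 6.3, 6.5, 6.6, 6.9, 7.1, 7.5, 8.0, 8.2, 8.4.
n = 22.
Position = ⌈45/100 · 22⌉ = ⌈9.9⌉ = 10.
The value at rank 10 is 5.6.

5.6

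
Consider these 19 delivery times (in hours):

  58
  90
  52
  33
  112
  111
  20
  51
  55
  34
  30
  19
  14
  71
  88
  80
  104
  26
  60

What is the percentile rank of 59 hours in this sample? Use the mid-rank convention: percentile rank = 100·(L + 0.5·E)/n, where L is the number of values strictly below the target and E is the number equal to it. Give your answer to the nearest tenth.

Sorted: 14, 19, 20, 26, 30, 33, 34, 51, 52, 55, 58, 60, 71, 80, 88, 90, 104, 111, 112.
Count below 59: L = 11; count equal: E = 0; n = 19.
Percentile rank = 100·(11 + 0.5·0)/19 = 100·11/19 = 57.89.

57.9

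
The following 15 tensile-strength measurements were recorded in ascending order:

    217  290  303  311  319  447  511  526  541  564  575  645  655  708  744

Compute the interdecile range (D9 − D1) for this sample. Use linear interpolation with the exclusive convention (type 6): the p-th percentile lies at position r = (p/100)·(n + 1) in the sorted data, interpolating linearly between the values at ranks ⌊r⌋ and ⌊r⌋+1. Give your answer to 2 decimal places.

n = 15.
P10: r = 1.6; ranks 1–2 are 217, 290; interpolating gives 260.8.
P90: r = 14.4; ranks 14–15 are 708, 744; interpolating gives 722.4.
Difference: 722.4 − 260.8 = 461.6.

461.60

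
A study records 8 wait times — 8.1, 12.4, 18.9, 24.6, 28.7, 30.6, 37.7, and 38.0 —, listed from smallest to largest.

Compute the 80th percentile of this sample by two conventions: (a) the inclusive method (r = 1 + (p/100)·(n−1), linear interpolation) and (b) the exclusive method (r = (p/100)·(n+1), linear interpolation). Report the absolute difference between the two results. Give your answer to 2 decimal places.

2.90

n = 8.
(a) r = 6.6; between ranks 6 (30.6) and 7 (37.7): 34.86.
(b) r = 7.2; between ranks 7 (37.7) and 8 (38.0): 37.76.
|34.86 − 37.76| = 2.9.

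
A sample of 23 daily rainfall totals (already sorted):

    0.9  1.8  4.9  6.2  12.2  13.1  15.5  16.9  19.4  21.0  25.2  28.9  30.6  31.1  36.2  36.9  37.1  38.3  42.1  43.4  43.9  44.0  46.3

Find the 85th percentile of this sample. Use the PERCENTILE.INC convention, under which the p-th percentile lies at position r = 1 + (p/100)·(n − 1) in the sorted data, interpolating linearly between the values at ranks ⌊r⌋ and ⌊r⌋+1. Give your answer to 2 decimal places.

n = 23.
r = 1 + (85/100)·(23 − 1) = 1 + 18.7 = 19.7.
Rank 19 is 42.1 and rank 20 is 43.4.
Interpolate: 42.1 + 0.7·(43.4 − 42.1) = 42.1 + 0.7·1.3 = 43.01.

43.01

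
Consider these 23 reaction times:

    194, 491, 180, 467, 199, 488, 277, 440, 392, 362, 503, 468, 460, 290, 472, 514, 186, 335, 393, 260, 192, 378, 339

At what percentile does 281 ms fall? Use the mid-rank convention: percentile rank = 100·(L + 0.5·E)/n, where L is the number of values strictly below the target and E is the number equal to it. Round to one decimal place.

30.4

Sorted: 180, 186, 192, 194, 199, 260, 277, 290, 335, 339, 362, 378, 392, 393, 440, 460, 467, 468, 472, 488, 491, 503, 514.
Count below 281: L = 7; count equal: E = 0; n = 23.
Percentile rank = 100·(7 + 0.5·0)/23 = 100·7/23 = 30.43.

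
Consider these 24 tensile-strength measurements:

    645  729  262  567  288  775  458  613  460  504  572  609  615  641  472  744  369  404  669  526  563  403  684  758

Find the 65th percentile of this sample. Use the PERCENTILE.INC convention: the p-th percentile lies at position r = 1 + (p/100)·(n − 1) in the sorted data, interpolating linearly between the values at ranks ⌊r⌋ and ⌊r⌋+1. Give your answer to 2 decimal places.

614.90

Sorted: 262, 288, 369, 403, 404, 458, 460, 472, 504, 526, 563, 567, 572, 609, 613, 615, 641, 645, 669, 684, 729, 744, 758, 775.
n = 24.
r = 1 + (65/100)·(24 − 1) = 1 + 14.95 = 15.95.
Rank 15 is 613 and rank 16 is 615.
Interpolate: 613 + 0.95·(615 − 613) = 613 + 0.95·2 = 614.9.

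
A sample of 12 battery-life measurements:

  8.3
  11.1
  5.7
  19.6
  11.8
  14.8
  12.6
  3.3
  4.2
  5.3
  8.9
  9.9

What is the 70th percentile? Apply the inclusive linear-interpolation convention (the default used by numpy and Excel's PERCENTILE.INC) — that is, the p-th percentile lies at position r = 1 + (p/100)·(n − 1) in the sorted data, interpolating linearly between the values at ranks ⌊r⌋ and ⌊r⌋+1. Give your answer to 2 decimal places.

Sorted: 3.3, 4.2, 5.3, 5.7, 8.3, 8.9, 9.9, 11.1, 11.8, 12.6, 14.8, 19.6.
n = 12.
r = 1 + (70/100)·(12 − 1) = 1 + 7.7 = 8.7.
Rank 8 is 11.1 and rank 9 is 11.8.
Interpolate: 11.1 + 0.7·(11.8 − 11.1) = 11.1 + 0.7·0.7 = 11.59.

11.59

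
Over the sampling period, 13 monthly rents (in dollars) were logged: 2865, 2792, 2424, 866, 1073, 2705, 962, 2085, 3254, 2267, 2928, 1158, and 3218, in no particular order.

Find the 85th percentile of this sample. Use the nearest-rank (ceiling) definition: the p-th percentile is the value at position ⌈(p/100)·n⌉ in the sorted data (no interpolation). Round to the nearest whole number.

3218

Sorted: 866, 962, 1073, 1158, 2085, 2267, 2424, 2705, 2792, 2865, 2928, 3218, 3254.
n = 13.
Position = ⌈85/100 · 13⌉ = ⌈11.05⌉ = 12.
The value at rank 12 is 3218.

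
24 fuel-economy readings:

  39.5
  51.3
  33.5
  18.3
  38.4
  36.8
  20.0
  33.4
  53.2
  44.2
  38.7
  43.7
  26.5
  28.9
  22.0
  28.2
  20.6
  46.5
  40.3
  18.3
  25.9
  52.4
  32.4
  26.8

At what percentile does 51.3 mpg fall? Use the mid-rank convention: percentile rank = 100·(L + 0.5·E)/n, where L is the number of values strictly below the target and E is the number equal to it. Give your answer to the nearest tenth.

Sorted: 18.3, 18.3, 20.0, 20.6, 22.0, 25.9, 26.5, 26.8, 28.2, 28.9, 32.4, 33.4, 33.5, 36.8, 38.4, 38.7, 39.5, 40.3, 43.7, 44.2, 46.5, 51.3, 52.4, 53.2.
Count below 51.3: L = 21; count equal: E = 1; n = 24.
Percentile rank = 100·(21 + 0.5·1)/24 = 100·21.5/24 = 89.58.

89.6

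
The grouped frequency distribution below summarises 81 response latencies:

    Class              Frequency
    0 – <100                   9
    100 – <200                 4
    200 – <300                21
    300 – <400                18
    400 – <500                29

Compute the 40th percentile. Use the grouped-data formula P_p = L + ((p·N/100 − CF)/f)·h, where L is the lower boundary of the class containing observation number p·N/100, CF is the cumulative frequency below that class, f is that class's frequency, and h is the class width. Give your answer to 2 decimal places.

N = 81; target position k = 40/100 · 81 = 32.4.
Cumulative frequencies: 9, 13, 34, 52, 81.
Observation 32.4 falls in the class 200 – <300.
L = 200, CF = 13, f = 21, h = 100.
P40 = 200 + ((32.4 − 13)/21)·100 = 200 + 92.381 = 292.381.

292.38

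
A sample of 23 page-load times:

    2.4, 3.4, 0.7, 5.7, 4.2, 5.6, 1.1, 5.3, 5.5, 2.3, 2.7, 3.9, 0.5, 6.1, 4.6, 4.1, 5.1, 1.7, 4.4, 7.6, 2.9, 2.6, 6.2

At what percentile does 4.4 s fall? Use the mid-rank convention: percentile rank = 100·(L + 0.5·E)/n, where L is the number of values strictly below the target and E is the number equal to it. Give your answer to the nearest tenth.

Sorted: 0.5, 0.7, 1.1, 1.7, 2.3, 2.4, 2.6, 2.7, 2.9, 3.4, 3.9, 4.1, 4.2, 4.4, 4.6, 5.1, 5.3, 5.5, 5.6, 5.7, 6.1, 6.2, 7.6.
Count below 4.4: L = 13; count equal: E = 1; n = 23.
Percentile rank = 100·(13 + 0.5·1)/23 = 100·13.5/23 = 58.7.

58.7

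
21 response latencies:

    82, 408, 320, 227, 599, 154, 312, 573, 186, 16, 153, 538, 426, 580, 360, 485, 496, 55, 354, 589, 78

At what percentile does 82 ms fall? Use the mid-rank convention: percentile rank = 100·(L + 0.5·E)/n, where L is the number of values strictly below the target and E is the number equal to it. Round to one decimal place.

Sorted: 16, 55, 78, 82, 153, 154, 186, 227, 312, 320, 354, 360, 408, 426, 485, 496, 538, 573, 580, 589, 599.
Count below 82: L = 3; count equal: E = 1; n = 21.
Percentile rank = 100·(3 + 0.5·1)/21 = 100·3.5/21 = 16.67.

16.7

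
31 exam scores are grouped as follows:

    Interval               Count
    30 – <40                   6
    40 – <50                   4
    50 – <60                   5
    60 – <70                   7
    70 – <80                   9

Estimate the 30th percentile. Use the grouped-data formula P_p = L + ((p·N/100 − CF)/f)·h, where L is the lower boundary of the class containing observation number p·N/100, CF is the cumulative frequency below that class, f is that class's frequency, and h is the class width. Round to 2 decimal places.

N = 31; target position k = 30/100 · 31 = 9.3.
Cumulative frequencies: 6, 10, 15, 22, 31.
Observation 9.3 falls in the class 40 – <50.
L = 40, CF = 6, f = 4, h = 10.
P30 = 40 + ((9.3 − 6)/4)·10 = 40 + 8.25 = 48.25.

48.25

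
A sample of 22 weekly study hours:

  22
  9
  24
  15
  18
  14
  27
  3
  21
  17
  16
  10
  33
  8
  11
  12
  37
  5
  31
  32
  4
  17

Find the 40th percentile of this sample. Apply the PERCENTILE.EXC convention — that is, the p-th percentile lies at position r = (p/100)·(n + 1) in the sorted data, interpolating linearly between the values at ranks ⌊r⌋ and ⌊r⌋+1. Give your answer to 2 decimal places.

14.20

Sorted: 3, 4, 5, 8, 9, 10, 11, 12, 14, 15, 16, 17, 17, 18, 21, 22, 24, 27, 31, 32, 33, 37.
n = 22.
r = (40/100)·(22 + 1) = 9.2.
Rank 9 is 14 and rank 10 is 15.
Interpolate: 14 + 0.2·(15 − 14) = 14 + 0.2·1 = 14.2.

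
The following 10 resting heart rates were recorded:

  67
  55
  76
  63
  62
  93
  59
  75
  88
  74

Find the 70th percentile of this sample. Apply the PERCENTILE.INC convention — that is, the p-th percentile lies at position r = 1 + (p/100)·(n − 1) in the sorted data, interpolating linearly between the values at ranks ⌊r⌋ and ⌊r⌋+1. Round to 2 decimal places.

Sorted: 55, 59, 62, 63, 67, 74, 75, 76, 88, 93.
n = 10.
r = 1 + (70/100)·(10 − 1) = 1 + 6.3 = 7.3.
Rank 7 is 75 and rank 8 is 76.
Interpolate: 75 + 0.3·(76 − 75) = 75 + 0.3·1 = 75.3.

75.30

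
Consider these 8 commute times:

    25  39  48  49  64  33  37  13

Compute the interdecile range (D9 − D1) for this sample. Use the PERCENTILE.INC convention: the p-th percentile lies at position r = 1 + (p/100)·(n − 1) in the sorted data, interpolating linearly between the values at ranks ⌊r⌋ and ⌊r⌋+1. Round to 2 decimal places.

32.10

Sorted: 13, 25, 33, 37, 39, 48, 49, 64.
n = 8.
P10: r = 1.7; ranks 1–2 are 13, 25; interpolating gives 21.4.
P90: r = 7.3; ranks 7–8 are 49, 64; interpolating gives 53.5.
Difference: 53.5 − 21.4 = 32.1.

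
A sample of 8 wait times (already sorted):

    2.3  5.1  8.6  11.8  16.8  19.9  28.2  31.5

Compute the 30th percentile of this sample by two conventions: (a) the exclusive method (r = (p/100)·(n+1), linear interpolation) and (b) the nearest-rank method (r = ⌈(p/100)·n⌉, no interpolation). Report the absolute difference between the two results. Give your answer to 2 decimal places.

n = 8.
(a) r = 2.7; between ranks 2 (5.1) and 3 (8.6): 7.55.
(b) the nearest-rank method: rank 3 → 8.6.
|7.55 − 8.6| = 1.05.

1.05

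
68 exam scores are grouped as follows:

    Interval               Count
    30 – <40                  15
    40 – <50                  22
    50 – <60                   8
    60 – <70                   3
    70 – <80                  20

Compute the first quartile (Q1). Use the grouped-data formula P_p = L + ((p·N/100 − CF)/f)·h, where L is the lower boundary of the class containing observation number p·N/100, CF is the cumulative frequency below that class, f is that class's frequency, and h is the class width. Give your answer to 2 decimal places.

40.91

N = 68; target position k = 25/100 · 68 = 17.
Cumulative frequencies: 15, 37, 45, 48, 68.
Observation 17 falls in the class 40 – <50.
L = 40, CF = 15, f = 22, h = 10.
P25 = 40 + ((17 − 15)/22)·10 = 40 + 0.909091 = 40.9091.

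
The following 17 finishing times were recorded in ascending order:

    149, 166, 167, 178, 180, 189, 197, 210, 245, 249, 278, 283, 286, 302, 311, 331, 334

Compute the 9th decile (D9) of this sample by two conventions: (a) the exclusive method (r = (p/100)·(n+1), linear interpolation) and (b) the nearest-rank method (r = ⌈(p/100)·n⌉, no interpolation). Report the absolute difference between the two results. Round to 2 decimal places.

0.60

n = 17.
(a) r = 16.2; between ranks 16 (331) and 17 (334): 331.6.
(b) the nearest-rank method: rank 16 → 331.
|331.6 − 331| = 0.6.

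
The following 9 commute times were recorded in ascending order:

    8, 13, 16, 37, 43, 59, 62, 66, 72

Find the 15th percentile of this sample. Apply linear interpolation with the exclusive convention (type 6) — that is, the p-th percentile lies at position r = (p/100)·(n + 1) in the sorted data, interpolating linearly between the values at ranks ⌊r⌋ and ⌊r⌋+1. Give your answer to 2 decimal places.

n = 9.
r = (15/100)·(9 + 1) = 1.5.
Rank 1 is 8 and rank 2 is 13.
Interpolate: 8 + 0.5·(13 − 8) = 8 + 0.5·5 = 10.5.

10.50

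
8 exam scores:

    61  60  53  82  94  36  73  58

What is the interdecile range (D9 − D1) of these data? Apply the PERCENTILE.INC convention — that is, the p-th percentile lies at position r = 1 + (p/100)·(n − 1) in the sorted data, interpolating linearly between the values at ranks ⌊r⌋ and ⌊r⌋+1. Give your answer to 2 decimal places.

Sorted: 36, 53, 58, 60, 61, 73, 82, 94.
n = 8.
P10: r = 1.7; ranks 1–2 are 36, 53; interpolating gives 47.9.
P90: r = 7.3; ranks 7–8 are 82, 94; interpolating gives 85.6.
Difference: 85.6 − 47.9 = 37.7.

37.70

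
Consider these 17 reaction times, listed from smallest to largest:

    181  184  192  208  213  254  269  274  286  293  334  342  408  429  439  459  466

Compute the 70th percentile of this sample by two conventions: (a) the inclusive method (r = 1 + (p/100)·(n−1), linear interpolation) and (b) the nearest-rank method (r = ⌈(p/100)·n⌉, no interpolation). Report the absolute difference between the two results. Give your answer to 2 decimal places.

n = 17.
(a) r = 12.2; between ranks 12 (342) and 13 (408): 355.2.
(b) the nearest-rank method: rank 12 → 342.
|355.2 − 342| = 13.2.

13.20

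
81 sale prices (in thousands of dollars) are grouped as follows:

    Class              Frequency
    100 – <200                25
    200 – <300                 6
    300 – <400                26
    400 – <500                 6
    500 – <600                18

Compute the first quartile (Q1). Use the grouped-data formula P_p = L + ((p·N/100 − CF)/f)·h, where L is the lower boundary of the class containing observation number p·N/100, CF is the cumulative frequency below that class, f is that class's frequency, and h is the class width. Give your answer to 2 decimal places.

N = 81; target position k = 25/100 · 81 = 20.25.
Cumulative frequencies: 25, 31, 57, 63, 81.
Observation 20.25 falls in the class 100 – <200.
L = 100, CF = 0, f = 25, h = 100.
P25 = 100 + ((20.25 − 0)/25)·100 = 100 + 81 = 181.

181.00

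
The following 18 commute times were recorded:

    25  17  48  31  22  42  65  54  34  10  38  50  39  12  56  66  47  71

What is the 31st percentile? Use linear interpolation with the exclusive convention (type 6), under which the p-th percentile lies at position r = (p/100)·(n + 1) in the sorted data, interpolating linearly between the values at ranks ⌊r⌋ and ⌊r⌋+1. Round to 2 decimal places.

Sorted: 10, 12, 17, 22, 25, 31, 34, 38, 39, 42, 47, 48, 50, 54, 56, 65, 66, 71.
n = 18.
r = (31/100)·(18 + 1) = 5.89.
Rank 5 is 25 and rank 6 is 31.
Interpolate: 25 + 0.89·(31 − 25) = 25 + 0.89·6 = 30.34.

30.34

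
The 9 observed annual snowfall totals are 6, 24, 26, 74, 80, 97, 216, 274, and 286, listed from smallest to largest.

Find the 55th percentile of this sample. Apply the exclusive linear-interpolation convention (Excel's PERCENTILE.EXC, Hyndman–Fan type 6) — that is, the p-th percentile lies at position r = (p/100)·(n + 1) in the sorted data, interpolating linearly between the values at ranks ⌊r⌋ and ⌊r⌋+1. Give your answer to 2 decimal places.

n = 9.
r = (55/100)·(9 + 1) = 5.5.
Rank 5 is 80 and rank 6 is 97.
Interpolate: 80 + 0.5·(97 − 80) = 80 + 0.5·17 = 88.5.

88.50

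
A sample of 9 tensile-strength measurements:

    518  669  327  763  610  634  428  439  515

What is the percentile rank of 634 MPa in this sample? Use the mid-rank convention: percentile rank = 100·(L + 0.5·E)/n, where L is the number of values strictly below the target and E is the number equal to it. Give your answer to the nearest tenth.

Sorted: 327, 428, 439, 515, 518, 610, 634, 669, 763.
Count below 634: L = 6; count equal: E = 1; n = 9.
Percentile rank = 100·(6 + 0.5·1)/9 = 100·6.5/9 = 72.22.

72.2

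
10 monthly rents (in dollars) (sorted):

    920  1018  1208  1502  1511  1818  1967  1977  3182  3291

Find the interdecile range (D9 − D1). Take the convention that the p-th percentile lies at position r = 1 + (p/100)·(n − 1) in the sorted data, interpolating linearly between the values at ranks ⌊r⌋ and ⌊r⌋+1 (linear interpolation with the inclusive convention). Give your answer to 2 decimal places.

2184.70

n = 10.
P10: r = 1.9; ranks 1–2 are 920, 1018; interpolating gives 1008.2.
P90: r = 9.1; ranks 9–10 are 3182, 3291; interpolating gives 3192.9.
Difference: 3192.9 − 1008.2 = 2184.7.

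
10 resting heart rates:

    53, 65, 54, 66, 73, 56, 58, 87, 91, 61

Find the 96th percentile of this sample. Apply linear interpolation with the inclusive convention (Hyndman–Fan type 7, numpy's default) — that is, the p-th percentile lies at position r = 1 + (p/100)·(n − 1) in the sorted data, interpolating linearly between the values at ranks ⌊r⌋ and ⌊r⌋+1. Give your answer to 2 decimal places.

89.56

Sorted: 53, 54, 56, 58, 61, 65, 66, 73, 87, 91.
n = 10.
r = 1 + (96/100)·(10 − 1) = 1 + 8.64 = 9.64.
Rank 9 is 87 and rank 10 is 91.
Interpolate: 87 + 0.64·(91 − 87) = 87 + 0.64·4 = 89.56.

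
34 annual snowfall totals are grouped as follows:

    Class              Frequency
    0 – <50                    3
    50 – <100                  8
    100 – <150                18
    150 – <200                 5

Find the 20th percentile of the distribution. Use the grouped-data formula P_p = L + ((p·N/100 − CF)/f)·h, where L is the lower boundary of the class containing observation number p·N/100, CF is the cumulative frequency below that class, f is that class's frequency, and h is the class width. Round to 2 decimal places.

N = 34; target position k = 20/100 · 34 = 6.8.
Cumulative frequencies: 3, 11, 29, 34.
Observation 6.8 falls in the class 50 – <100.
L = 50, CF = 3, f = 8, h = 50.
P20 = 50 + ((6.8 − 3)/8)·50 = 50 + 23.75 = 73.75.

73.75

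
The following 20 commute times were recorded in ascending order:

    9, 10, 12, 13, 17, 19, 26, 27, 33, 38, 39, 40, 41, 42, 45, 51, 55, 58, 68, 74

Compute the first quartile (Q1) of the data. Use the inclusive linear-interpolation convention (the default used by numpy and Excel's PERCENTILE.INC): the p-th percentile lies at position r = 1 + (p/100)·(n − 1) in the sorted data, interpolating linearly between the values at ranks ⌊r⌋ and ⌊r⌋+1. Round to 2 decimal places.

18.50

n = 20.
r = 1 + (25/100)·(20 − 1) = 1 + 4.75 = 5.75.
Rank 5 is 17 and rank 6 is 19.
Interpolate: 17 + 0.75·(19 − 17) = 17 + 0.75·2 = 18.5.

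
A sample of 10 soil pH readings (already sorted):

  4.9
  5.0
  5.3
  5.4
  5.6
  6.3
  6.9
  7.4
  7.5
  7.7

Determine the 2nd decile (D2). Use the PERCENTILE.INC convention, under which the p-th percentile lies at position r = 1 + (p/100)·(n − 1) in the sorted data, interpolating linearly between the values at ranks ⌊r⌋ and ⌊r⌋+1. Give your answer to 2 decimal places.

n = 10.
r = 1 + (20/100)·(10 − 1) = 1 + 1.8 = 2.8.
Rank 2 is 5.0 and rank 3 is 5.3.
Interpolate: 5.0 + 0.8·(5.3 − 5.0) = 5.0 + 0.8·0.3 = 5.24.

5.24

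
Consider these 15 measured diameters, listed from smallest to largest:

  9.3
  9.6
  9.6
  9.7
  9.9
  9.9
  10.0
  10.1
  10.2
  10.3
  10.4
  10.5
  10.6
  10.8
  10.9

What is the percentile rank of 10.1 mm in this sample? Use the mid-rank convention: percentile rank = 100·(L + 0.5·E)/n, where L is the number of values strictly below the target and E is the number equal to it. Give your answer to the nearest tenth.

Count below 10.1: L = 7; count equal: E = 1; n = 15.
Percentile rank = 100·(7 + 0.5·1)/15 = 100·7.5/15 = 50.

50.0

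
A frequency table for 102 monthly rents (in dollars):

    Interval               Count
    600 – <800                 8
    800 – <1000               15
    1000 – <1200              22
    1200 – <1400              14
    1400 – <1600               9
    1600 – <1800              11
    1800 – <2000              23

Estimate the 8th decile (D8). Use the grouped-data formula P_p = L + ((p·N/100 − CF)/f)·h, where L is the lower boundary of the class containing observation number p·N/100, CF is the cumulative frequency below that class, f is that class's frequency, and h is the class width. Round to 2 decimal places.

1822.61

N = 102; target position k = 80/100 · 102 = 81.6.
Cumulative frequencies: 8, 23, 45, 59, 68, 79, 102.
Observation 81.6 falls in the class 1800 – <2000.
L = 1800, CF = 79, f = 23, h = 200.
P80 = 1800 + ((81.6 − 79)/23)·200 = 1800 + 22.6087 = 1822.61.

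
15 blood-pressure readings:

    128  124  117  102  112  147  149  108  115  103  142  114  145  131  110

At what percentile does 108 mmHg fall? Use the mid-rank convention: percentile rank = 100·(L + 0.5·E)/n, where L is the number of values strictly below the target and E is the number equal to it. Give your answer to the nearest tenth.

16.7

Sorted: 102, 103, 108, 110, 112, 114, 115, 117, 124, 128, 131, 142, 145, 147, 149.
Count below 108: L = 2; count equal: E = 1; n = 15.
Percentile rank = 100·(2 + 0.5·1)/15 = 100·2.5/15 = 16.67.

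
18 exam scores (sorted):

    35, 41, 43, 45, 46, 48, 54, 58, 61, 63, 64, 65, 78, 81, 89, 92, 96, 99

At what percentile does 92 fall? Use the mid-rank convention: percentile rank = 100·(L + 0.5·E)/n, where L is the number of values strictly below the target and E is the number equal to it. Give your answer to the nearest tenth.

86.1

Count below 92: L = 15; count equal: E = 1; n = 18.
Percentile rank = 100·(15 + 0.5·1)/18 = 100·15.5/18 = 86.11.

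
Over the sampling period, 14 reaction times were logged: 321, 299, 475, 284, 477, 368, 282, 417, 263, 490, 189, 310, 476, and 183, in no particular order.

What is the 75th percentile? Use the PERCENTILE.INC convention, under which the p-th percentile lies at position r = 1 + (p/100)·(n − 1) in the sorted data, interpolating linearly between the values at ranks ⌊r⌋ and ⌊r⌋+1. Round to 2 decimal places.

Sorted: 183, 189, 263, 282, 284, 299, 310, 321, 368, 417, 475, 476, 477, 490.
n = 14.
r = 1 + (75/100)·(14 − 1) = 1 + 9.75 = 10.75.
Rank 10 is 417 and rank 11 is 475.
Interpolate: 417 + 0.75·(475 − 417) = 417 + 0.75·58 = 460.5.

460.50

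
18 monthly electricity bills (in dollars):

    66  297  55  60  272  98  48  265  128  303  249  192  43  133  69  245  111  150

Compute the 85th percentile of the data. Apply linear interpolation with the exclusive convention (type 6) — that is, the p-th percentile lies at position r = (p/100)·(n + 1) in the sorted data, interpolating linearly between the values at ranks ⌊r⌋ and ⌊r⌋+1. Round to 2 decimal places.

275.75

Sorted: 43, 48, 55, 60, 66, 69, 98, 111, 128, 133, 150, 192, 245, 249, 265, 272, 297, 303.
n = 18.
r = (85/100)·(18 + 1) = 16.15.
Rank 16 is 272 and rank 17 is 297.
Interpolate: 272 + 0.15·(297 − 272) = 272 + 0.15·25 = 275.75.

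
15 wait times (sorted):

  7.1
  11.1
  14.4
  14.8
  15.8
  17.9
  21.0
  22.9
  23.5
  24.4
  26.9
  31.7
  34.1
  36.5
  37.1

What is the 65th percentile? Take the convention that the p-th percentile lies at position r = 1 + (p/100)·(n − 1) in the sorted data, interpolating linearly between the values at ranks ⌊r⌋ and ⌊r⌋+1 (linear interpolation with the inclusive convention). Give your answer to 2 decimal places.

24.65

n = 15.
r = 1 + (65/100)·(15 − 1) = 1 + 9.1 = 10.1.
Rank 10 is 24.4 and rank 11 is 26.9.
Interpolate: 24.4 + 0.1·(26.9 − 24.4) = 24.4 + 0.1·2.5 = 24.65.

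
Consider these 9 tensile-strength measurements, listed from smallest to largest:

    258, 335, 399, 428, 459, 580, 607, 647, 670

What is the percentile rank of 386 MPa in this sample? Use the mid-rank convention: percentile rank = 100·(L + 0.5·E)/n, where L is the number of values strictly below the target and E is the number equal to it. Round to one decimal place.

Count below 386: L = 2; count equal: E = 0; n = 9.
Percentile rank = 100·(2 + 0.5·0)/9 = 100·2/9 = 22.22.

22.2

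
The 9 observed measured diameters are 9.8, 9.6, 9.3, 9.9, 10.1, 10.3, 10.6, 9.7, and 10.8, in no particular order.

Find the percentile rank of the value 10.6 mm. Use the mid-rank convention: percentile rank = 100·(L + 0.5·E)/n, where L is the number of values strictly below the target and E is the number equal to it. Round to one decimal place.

Sorted: 9.3, 9.6, 9.7, 9.8, 9.9, 10.1, 10.3, 10.6, 10.8.
Count below 10.6: L = 7; count equal: E = 1; n = 9.
Percentile rank = 100·(7 + 0.5·1)/9 = 100·7.5/9 = 83.33.

83.3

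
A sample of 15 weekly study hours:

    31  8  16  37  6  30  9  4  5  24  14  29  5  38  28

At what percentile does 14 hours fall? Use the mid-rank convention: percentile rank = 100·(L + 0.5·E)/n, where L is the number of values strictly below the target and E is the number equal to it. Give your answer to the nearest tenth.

43.3

Sorted: 4, 5, 5, 6, 8, 9, 14, 16, 24, 28, 29, 30, 31, 37, 38.
Count below 14: L = 6; count equal: E = 1; n = 15.
Percentile rank = 100·(6 + 0.5·1)/15 = 100·6.5/15 = 43.33.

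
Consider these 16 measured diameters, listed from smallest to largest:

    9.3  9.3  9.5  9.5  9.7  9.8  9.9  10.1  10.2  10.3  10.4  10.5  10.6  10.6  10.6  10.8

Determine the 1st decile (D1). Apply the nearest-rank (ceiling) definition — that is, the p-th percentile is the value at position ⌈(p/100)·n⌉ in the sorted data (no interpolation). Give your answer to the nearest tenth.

9.3

n = 16.
Position = ⌈10/100 · 16⌉ = ⌈1.6⌉ = 2.
The value at rank 2 is 9.3.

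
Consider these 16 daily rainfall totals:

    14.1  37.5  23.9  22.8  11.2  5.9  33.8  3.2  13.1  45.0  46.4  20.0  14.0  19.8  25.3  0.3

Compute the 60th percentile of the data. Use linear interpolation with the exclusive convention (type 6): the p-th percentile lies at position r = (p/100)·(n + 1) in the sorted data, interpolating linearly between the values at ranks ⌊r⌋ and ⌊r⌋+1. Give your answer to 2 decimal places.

Sorted: 0.3, 3.2, 5.9, 11.2, 13.1, 14.0, 14.1, 19.8, 20.0, 22.8, 23.9, 25.3, 33.8, 37.5, 45.0, 46.4.
n = 16.
r = (60/100)·(16 + 1) = 10.2.
Rank 10 is 22.8 and rank 11 is 23.9.
Interpolate: 22.8 + 0.2·(23.9 − 22.8) = 22.8 + 0.2·1.1 = 23.02.

23.02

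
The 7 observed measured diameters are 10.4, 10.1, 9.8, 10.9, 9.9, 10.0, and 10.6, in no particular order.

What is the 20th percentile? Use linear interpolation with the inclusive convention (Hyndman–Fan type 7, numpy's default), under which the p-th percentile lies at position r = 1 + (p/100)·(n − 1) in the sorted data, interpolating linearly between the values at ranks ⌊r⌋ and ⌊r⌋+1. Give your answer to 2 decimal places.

Sorted: 9.8, 9.9, 10.0, 10.1, 10.4, 10.6, 10.9.
n = 7.
r = 1 + (20/100)·(7 − 1) = 1 + 1.2 = 2.2.
Rank 2 is 9.9 and rank 3 is 10.0.
Interpolate: 9.9 + 0.2·(10.0 − 9.9) = 9.9 + 0.2·0.1 = 9.92.

9.92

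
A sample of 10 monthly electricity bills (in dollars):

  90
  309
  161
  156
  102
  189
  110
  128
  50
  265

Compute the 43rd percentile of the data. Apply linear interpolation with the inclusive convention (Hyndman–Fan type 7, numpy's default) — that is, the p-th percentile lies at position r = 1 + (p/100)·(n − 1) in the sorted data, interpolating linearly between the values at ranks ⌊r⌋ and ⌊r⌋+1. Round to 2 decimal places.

Sorted: 50, 90, 102, 110, 128, 156, 161, 189, 265, 309.
n = 10.
r = 1 + (43/100)·(10 − 1) = 1 + 3.87 = 4.87.
Rank 4 is 110 and rank 5 is 128.
Interpolate: 110 + 0.87·(128 − 110) = 110 + 0.87·18 = 125.66.

125.66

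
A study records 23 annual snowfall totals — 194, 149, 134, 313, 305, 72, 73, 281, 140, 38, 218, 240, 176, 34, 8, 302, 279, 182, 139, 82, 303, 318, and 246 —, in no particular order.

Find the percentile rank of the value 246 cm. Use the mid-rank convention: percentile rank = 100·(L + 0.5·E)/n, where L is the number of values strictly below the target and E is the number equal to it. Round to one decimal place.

67.4

Sorted: 8, 34, 38, 72, 73, 82, 134, 139, 140, 149, 176, 182, 194, 218, 240, 246, 279, 281, 302, 303, 305, 313, 318.
Count below 246: L = 15; count equal: E = 1; n = 23.
Percentile rank = 100·(15 + 0.5·1)/23 = 100·15.5/23 = 67.39.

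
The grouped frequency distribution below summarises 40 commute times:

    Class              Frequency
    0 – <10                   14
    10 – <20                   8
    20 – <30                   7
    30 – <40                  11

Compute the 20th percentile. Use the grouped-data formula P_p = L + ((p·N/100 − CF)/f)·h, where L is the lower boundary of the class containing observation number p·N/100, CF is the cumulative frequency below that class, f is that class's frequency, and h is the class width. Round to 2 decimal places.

N = 40; target position k = 20/100 · 40 = 8.
Cumulative frequencies: 14, 22, 29, 40.
Observation 8 falls in the class 0 – <10.
L = 0, CF = 0, f = 14, h = 10.
P20 = 0 + ((8 − 0)/14)·10 = 0 + 5.71429 = 5.71429.

5.71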